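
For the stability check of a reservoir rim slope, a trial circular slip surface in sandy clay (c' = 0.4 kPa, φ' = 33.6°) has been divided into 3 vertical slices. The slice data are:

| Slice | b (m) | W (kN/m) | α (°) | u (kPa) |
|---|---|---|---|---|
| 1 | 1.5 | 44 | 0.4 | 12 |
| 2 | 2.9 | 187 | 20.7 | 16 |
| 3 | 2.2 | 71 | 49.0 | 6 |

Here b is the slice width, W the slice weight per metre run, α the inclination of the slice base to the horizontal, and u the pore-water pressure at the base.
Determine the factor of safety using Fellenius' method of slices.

FS = 1.01

Ordinary method of slices: FS = Σ[c'·Δl_i + (W_i cosα_i − u_i·Δl_i)·tanφ'] / Σ W_i sinα_i, with Δl_i = b_i / cosα_i.
Slice 1: Δl = 1.5/cos0.4° = 1.500 m; N'_1 = 44·cos0.4° − 12·1.500 = 26.0; c'Δl = 0.60; W sinα = 0.3
Slice 2: Δl = 2.9/cos20.7° = 3.100 m; N'_2 = 187·cos20.7° − 16·3.100 = 125.3; c'Δl = 1.24; W sinα = 66.1
Slice 3: Δl = 2.2/cos49.0° = 3.353 m; N'_3 = 71·cos49.0° − 6·3.353 = 26.5; c'Δl = 1.34; W sinα = 53.6
Σc'Δl = 3.2 kN/m; ΣN' = 177.8 kN/m; ΣW sinα = 120.0 kN/m
Resisting = 3.2 + 177.8·tan33.6° = 3.2 + 118.1 = 121.3 kN/m
FS = 121.3 / 120.0 = 1.011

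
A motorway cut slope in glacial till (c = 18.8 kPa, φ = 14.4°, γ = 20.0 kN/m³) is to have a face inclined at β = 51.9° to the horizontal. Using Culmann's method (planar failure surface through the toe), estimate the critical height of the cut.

H_c = 13.87 m

Culmann's analysis gives the critical failure plane at α_cr = (β + φ)/2 = (51.9 + 14.4)/2 = 33.1°, and the critical height
H_c = (4c/γ) · sinβ cosφ / [1 − cos(β − φ)]
    = (4·18.8/20.0) · sin51.9°·cos14.4° / [1 − cos(37.5°)]
    = 3.760 · 0.7869·0.9686 / [1 − 0.7934]
    = 3.760 · 0.7622 / 0.2066
    = 13.87 m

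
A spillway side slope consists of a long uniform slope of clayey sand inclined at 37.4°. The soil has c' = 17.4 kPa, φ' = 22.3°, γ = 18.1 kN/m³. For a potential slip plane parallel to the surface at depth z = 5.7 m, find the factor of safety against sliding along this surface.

For an infinite slope with a slip plane parallel to the surface (no pore pressure): FS = [c' + γz cos²β tanφ'] / [γz sinβ cosβ].
γz = 18.1·5.7 = 103.17 kN/m²
Numerator = 17.4 + 103.17·cos²37.4°·tan22.3° = 17.4 + 103.17·0.6311·0.4101 = 44.104 kPa
Denominator = 103.17·sin37.4°·cos37.4° = 103.17·0.6074·0.7944 = 49.780 kPa
FS = 44.104 / 49.780 = 0.886

FS = 0.89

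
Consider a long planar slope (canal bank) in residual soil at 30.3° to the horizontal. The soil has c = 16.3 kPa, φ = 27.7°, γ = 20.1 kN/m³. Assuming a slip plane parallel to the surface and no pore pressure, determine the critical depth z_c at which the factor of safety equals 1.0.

z_c = 18.33 m

Setting FS = 1.00 in FS = [c + γz cos²β tanφ] / [γz sinβ cosβ] and solving for z:
z = c / [γ cosβ (FS·sinβ − cosβ·tanφ)]
  = 16.3 / [20.1·cos30.3°·(1.00·sin30.3° − cos30.3°·tan27.7°)]
  = 16.3 / [20.1·0.8634·(1.00·0.5045 − 0.8634·0.5250)]
  = 16.3 / 0.8891 = 18.332 m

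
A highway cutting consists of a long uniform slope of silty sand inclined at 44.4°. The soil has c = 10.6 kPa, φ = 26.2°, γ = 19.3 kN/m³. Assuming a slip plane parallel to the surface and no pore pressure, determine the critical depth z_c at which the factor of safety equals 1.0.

z_c = 2.21 m

Setting FS = 1.00 in FS = [c + γz cos²β tanφ] / [γz sinβ cosβ] and solving for z:
z = c / [γ cosβ (FS·sinβ − cosβ·tanφ)]
  = 10.6 / [19.3·cos44.4°·(1.00·sin44.4° − cos44.4°·tan26.2°)]
  = 10.6 / [19.3·0.7145·(1.00·0.6997 − 0.7145·0.4921)]
  = 10.6 / 4.8001 = 2.208 m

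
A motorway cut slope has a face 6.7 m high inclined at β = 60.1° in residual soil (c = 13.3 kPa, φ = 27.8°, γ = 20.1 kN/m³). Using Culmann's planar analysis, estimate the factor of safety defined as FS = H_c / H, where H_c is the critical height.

H_c = (4c/γ) · sinβ cosφ / [1 − cos(β − φ)]
    = (4·13.3/20.1) · sin60.1°·cos27.8° / [1 − cos32.3°]
    = 2.647 · 0.7668 / 0.1547 = 13.12 m
FS = H_c / H = 13.12 / 6.7 = 1.958

FS = 1.96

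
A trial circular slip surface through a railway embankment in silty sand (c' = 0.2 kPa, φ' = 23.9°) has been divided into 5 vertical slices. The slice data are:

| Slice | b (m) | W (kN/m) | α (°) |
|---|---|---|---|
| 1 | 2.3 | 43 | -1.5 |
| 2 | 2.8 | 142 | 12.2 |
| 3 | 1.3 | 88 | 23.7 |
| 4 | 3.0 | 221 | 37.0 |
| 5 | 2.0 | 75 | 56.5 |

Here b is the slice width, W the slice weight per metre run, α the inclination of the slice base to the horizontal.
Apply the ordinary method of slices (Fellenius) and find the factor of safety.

FS = 0.83

Ordinary method of slices: FS = Σ[c'·Δl_i + (W_i cosα_i)·tanφ'] / Σ W_i sinα_i, with Δl_i = b_i / cosα_i.
Slice 1: Δl = 2.3/cos(-1.5°) = 2.301 m; N'_1 = 43·cos(-1.5°) = 43.0; c'Δl = 0.46; W sinα = -1.1
Slice 2: Δl = 2.8/cos12.2° = 2.865 m; N'_2 = 142·cos12.2° = 138.8; c'Δl = 0.57; W sinα = 30.0
Slice 3: Δl = 1.3/cos23.7° = 1.420 m; N'_3 = 88·cos23.7° = 80.6; c'Δl = 0.28; W sinα = 35.4
Slice 4: Δl = 3.0/cos37.0° = 3.756 m; N'_4 = 221·cos37.0° = 176.5; c'Δl = 0.75; W sinα = 133.0
Slice 5: Δl = 2.0/cos56.5° = 3.624 m; N'_5 = 75·cos56.5° = 41.4; c'Δl = 0.72; W sinα = 62.5
Σc'Δl = 2.8 kN/m; ΣN' = 480.3 kN/m; ΣW sinα = 259.8 kN/m
Resisting = 2.8 + 480.3·tan23.9° = 2.8 + 212.8 = 215.6 kN/m
FS = 215.6 / 259.8 = 0.830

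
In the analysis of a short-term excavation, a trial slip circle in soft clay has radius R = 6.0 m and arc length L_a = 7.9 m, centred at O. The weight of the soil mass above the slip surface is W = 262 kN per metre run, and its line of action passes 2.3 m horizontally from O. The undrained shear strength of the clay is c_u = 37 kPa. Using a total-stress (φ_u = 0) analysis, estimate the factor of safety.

FS = 2.91

Taking moments about the centre O, the resisting moment is provided by the undrained shear strength acting along the arc:
M_R = c_u·L_a·R = 37·7.90·6.0 = 1753.8 kN·m/m
M_D = W·d = 262·2.3 = 602.6 kN·m/m
FS = M_R / M_D = 1753.8 / 602.6 = 2.910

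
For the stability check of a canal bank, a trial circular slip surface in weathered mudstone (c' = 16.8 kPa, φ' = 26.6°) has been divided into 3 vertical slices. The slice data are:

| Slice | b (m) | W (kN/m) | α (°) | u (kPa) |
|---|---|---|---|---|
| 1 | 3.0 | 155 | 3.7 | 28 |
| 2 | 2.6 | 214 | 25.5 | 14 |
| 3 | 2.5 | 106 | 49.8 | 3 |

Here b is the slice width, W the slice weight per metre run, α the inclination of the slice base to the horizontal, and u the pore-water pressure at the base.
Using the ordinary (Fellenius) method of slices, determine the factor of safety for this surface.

Ordinary method of slices: FS = Σ[c'·Δl_i + (W_i cosα_i − u_i·Δl_i)·tanφ'] / Σ W_i sinα_i, with Δl_i = b_i / cosα_i.
Slice 1: Δl = 3.0/cos3.7° = 3.006 m; N'_1 = 155·cos3.7° − 28·3.006 = 70.5; c'Δl = 50.51; W sinα = 10.0
Slice 2: Δl = 2.6/cos25.5° = 2.881 m; N'_2 = 214·cos25.5° − 14·2.881 = 152.8; c'Δl = 48.39; W sinα = 92.1
Slice 3: Δl = 2.5/cos49.8° = 3.873 m; N'_3 = 106·cos49.8° − 3·3.873 = 56.8; c'Δl = 65.07; W sinα = 81.0
Σc'Δl = 164.0 kN/m; ΣN' = 280.1 kN/m; ΣW sinα = 183.1 kN/m
Resisting = 164.0 + 280.1·tan26.6° = 164.0 + 140.3 = 304.2 kN/m
FS = 304.2 / 183.1 = 1.662

FS = 1.66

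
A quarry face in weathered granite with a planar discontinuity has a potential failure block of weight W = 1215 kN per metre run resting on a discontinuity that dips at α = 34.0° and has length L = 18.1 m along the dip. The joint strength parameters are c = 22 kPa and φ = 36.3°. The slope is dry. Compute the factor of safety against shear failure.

FS = 1.68

Resolving the block weight along and normal to the plane and applying the Mohr–Coulomb strength on the joint:
N' = W cosα = 1215·cos34.0° = 1007.3 kN/m
Driving force T = W sinα = 1215·sin34.0° = 679.4 kN/m
Resisting force R = c·L + N'·tanφ = 22·18.1 + 1007.3·tan36.3° = 398.2 + 739.9 = 1138.1 kN/m
FS = R / T = 1138.1 / 679.4 = 1.675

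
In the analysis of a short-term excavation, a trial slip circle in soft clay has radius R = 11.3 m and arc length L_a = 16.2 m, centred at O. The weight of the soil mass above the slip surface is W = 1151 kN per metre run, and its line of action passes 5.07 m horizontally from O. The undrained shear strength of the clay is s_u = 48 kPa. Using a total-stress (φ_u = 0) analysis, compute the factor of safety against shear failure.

FS = 1.51

Taking moments about the centre O, the resisting moment is provided by the undrained shear strength acting along the arc:
M_R = s_u·L_a·R = 48·16.20·11.3 = 8786.9 kN·m/m
M_D = W·d = 1151·5.07 = 5835.6 kN·m/m
FS = M_R / M_D = 8786.9 / 5835.6 = 1.506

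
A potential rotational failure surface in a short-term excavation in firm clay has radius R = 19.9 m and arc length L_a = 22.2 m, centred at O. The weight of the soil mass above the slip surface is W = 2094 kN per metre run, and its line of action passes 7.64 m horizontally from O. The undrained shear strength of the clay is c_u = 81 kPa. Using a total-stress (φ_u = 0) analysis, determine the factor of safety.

Taking moments about the centre O, the resisting moment is provided by the undrained shear strength acting along the arc:
M_R = c_u·L_a·R = 81·22.20·19.9 = 35784.2 kN·m/m
M_D = W·d = 2094·7.64 = 15998.2 kN·m/m
FS = M_R / M_D = 35784.2 / 15998.2 = 2.237

FS = 2.24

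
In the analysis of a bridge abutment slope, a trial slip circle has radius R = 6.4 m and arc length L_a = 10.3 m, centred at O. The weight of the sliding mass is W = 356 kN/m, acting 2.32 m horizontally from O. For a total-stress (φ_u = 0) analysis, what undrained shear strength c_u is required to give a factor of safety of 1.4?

FS = c_u·L_a·R / (W·d), so c_u = FS·W·d / (L_a·R).
c_u = 1.4·356·2.32 / (10.30·6.4) = 1156.3 / 65.92 = 17.54 kPa

c_u = 17.5 kPa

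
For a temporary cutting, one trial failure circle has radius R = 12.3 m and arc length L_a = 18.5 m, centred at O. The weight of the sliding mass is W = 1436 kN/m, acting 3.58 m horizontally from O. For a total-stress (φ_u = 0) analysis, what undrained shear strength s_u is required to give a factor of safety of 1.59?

FS = s_u·L_a·R / (W·d), so s_u = FS·W·d / (L_a·R).
s_u = 1.59·1436·3.58 / (18.50·12.3) = 8174.0 / 227.55 = 35.92 kPa

s_u = 35.9 kPa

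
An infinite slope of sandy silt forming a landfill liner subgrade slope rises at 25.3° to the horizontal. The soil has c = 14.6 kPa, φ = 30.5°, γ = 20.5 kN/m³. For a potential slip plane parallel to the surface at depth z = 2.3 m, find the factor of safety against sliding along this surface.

For an infinite slope with a slip plane parallel to the surface (no pore pressure): FS = [c + γz cos²β tanφ] / [γz sinβ cosβ].
γz = 20.5·2.3 = 47.15 kN/m²
Numerator = 14.6 + 47.15·cos²25.3°·tan30.5° = 14.6 + 47.15·0.8174·0.5890 = 37.301 kPa
Denominator = 47.15·sin25.3°·cos25.3° = 47.15·0.4274·0.9041 = 18.217 kPa
FS = 37.301 / 18.217 = 2.048

FS = 2.05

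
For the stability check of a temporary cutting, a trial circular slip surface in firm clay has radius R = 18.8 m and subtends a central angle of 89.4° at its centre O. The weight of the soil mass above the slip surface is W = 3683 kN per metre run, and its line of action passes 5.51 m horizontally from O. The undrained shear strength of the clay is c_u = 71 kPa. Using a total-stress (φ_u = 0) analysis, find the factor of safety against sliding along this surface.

FS = 1.93

Taking moments about the centre O, the resisting moment is provided by the undrained shear strength acting along the arc:
Arc length L_a = R·θ = 18.8·(89.4°·π/180) = 18.8·1.5603 = 29.33 m
M_R = c_u·L_a·R = 71·29.33·18.8 = 39155.2 kN·m/m
M_D = W·d = 3683·5.51 = 20293.3 kN·m/m
FS = M_R / M_D = 39155.2 / 20293.3 = 1.929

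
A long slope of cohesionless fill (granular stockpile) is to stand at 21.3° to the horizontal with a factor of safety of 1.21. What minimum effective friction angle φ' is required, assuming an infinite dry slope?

FS = tanφ'/tanβ ⇒ tanφ' = FS · tanβ = 1.21 · tan21.3° = 0.4718
φ' = arctan(0.4718) = 25.26°

φ' = 25.3°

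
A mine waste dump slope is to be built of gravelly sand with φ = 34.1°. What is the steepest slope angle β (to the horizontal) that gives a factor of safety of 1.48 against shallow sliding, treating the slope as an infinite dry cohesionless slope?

For an infinite dry cohesionless slope FS = tanφ/tanβ, so tanβ = tanφ / FS.
tanβ = tan34.1° / 1.48 = 0.6771 / 1.48 = 0.4575
β = arctan(0.4575) = 24.58°

β = 24.6°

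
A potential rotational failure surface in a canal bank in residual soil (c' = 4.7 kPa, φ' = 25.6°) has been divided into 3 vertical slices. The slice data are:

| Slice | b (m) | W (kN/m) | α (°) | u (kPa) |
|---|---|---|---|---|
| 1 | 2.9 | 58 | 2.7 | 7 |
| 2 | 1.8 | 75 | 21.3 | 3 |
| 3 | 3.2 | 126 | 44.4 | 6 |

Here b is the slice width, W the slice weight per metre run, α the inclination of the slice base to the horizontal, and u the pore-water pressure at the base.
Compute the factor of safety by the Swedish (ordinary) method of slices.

Ordinary method of slices: FS = Σ[c'·Δl_i + (W_i cosα_i − u_i·Δl_i)·tanφ'] / Σ W_i sinα_i, with Δl_i = b_i / cosα_i.
Slice 1: Δl = 2.9/cos2.7° = 2.903 m; N'_1 = 58·cos2.7° − 7·2.903 = 37.6; c'Δl = 13.65; W sinα = 2.7
Slice 2: Δl = 1.8/cos21.3° = 1.932 m; N'_2 = 75·cos21.3° − 3·1.932 = 64.1; c'Δl = 9.08; W sinα = 27.2
Slice 3: Δl = 3.2/cos44.4° = 4.479 m; N'_3 = 126·cos44.4° − 6·4.479 = 63.2; c'Δl = 21.05; W sinα = 88.2
Σc'Δl = 43.8 kN/m; ΣN' = 164.8 kN/m; ΣW sinα = 118.1 kN/m
Resisting = 43.8 + 164.8·tan25.6° = 43.8 + 79.0 = 122.8 kN/m
FS = 122.8 / 118.1 = 1.039

FS = 1.04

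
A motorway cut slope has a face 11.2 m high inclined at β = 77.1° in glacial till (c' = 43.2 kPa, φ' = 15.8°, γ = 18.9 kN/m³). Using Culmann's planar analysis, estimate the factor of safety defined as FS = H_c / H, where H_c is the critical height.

FS = 1.47

H_c = (4c'/γ) · sinβ cosφ' / [1 − cos(β − φ')]
    = (4·43.2/18.9) · sin77.1°·cos15.8° / [1 − cos61.3°]
    = 9.143 · 0.9379 / 0.5198 = 16.50 m
FS = H_c / H = 16.50 / 11.2 = 1.473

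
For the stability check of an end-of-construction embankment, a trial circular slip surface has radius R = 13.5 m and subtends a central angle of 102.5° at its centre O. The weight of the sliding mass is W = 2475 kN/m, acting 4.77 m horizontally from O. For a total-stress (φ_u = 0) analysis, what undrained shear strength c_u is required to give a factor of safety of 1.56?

c_u = 56.5 kPa

FS = c_u·L_a·R / (W·d), so c_u = FS·W·d / (L_a·R).
Arc length L_a = R·θ = 13.5·(102.5°·π/180) = 13.5·1.7890 = 24.15 m
c_u = 1.56·2475·4.77 / (24.15·13.5) = 18417.0 / 326.04 = 56.49 kPa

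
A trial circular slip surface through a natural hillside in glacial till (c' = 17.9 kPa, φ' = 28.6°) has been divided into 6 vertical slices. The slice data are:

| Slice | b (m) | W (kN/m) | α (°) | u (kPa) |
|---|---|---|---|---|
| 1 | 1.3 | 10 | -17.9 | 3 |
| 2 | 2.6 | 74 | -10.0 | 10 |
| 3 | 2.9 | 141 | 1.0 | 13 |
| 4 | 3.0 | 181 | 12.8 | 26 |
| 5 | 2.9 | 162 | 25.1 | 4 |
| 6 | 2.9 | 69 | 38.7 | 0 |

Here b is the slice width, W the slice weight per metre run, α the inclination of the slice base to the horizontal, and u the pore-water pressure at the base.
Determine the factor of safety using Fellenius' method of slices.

Ordinary method of slices: FS = Σ[c'·Δl_i + (W_i cosα_i − u_i·Δl_i)·tanφ'] / Σ W_i sinα_i, with Δl_i = b_i / cosα_i.
Slice 1: Δl = 1.3/cos(-17.9°) = 1.366 m; N'_1 = 10·cos(-17.9°) − 3·1.366 = 5.4; c'Δl = 24.45; W sinα = -3.1
Slice 2: Δl = 2.6/cos(-10.0°) = 2.640 m; N'_2 = 74·cos(-10.0°) − 10·2.640 = 46.5; c'Δl = 47.26; W sinα = -12.8
Slice 3: Δl = 2.9/cos1.0° = 2.900 m; N'_3 = 141·cos1.0° − 13·2.900 = 103.3; c'Δl = 51.92; W sinα = 2.5
Slice 4: Δl = 3.0/cos12.8° = 3.076 m; N'_4 = 181·cos12.8° − 26·3.076 = 96.5; c'Δl = 55.07; W sinα = 40.1
Slice 5: Δl = 2.9/cos25.1° = 3.202 m; N'_5 = 162·cos25.1° − 4·3.202 = 133.9; c'Δl = 57.32; W sinα = 68.7
Slice 6: Δl = 2.9/cos38.7° = 3.716 m; N'_6 = 69·cos38.7° − 0·3.716 = 53.8; c'Δl = 66.51; W sinα = 43.1
Σc'Δl = 302.5 kN/m; ΣN' = 439.4 kN/m; ΣW sinα = 138.5 kN/m
Resisting = 302.5 + 439.4·tan28.6° = 302.5 + 239.6 = 542.1 kN/m
FS = 542.1 / 138.5 = 3.914

FS = 3.91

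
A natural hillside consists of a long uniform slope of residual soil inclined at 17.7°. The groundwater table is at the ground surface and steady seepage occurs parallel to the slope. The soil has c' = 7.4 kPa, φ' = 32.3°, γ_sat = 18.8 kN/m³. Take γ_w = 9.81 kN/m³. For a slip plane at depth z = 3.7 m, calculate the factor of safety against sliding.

FS = 1.31

With seepage parallel to the slope and the water table at the surface, the effective normal stress on the slip plane uses the buoyant unit weight γ' = γ_sat − γ_w while the driving shear stress uses γ_sat:
FS = [c' + γ' z cos²β tanφ'] / [γ_sat z sinβ cosβ]
γ' = 18.8 − 9.81 = 8.99 kN/m³
Numerator = 7.4 + 8.99·3.7·cos²17.7°·tan32.3° = 7.4 + 8.99·3.7·0.9076·0.6322 = 26.484 kPa
Denominator = 18.8·3.7·sin17.7°·cos17.7° = 18.8·3.7·0.3040·0.9527 = 20.147 kPa
FS = 26.484 / 20.147 = 1.315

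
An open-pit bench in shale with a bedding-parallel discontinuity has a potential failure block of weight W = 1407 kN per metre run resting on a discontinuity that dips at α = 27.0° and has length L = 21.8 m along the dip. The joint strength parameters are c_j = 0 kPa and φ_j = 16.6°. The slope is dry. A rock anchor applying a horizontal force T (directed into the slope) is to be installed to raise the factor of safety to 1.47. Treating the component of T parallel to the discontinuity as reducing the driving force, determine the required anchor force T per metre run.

T = 391 kN/m

Resolving forces along and normal to the sliding plane, with the horizontal anchor force T adding T·sinα to the effective normal force and T·cosα acting up the plane against the driving force:
FS = [c_jL + (W cosα + T sinα) tanφ_j] / [W sinα − T cosα]
Without the anchor: N' = 1253.6 kN/m, driving T_d = 638.8 kN/m, resisting R = 0·21.8 + 1253.6·tan16.6° = 373.7 kN/m, FS = 0.59.
Setting FS = 1.47 and solving for T:
1.47·(638.8 − T cos27.0°) = 373.7 + T sin27.0°·tan16.6°
T·(sin27.0°·tan16.6° + 1.47·cos27.0°) = 1.47·638.8 − 373.7
T·(0.4540·0.2981 + 1.47·0.8910) = 939.0 − 373.7 = 565.3
T·1.4451 = 565.3
T = 391.1 kN/m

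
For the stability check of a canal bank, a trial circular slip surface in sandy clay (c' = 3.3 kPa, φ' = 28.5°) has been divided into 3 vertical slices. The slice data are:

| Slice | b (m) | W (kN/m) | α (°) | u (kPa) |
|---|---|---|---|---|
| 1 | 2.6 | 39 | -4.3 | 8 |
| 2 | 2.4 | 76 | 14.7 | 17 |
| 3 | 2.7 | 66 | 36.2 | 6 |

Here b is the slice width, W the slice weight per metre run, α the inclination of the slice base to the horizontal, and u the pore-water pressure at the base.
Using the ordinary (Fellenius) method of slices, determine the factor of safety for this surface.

FS = 1.31

Ordinary method of slices: FS = Σ[c'·Δl_i + (W_i cosα_i − u_i·Δl_i)·tanφ'] / Σ W_i sinα_i, with Δl_i = b_i / cosα_i.
Slice 1: Δl = 2.6/cos(-4.3°) = 2.607 m; N'_1 = 39·cos(-4.3°) − 8·2.607 = 18.0; c'Δl = 8.60; W sinα = -2.9
Slice 2: Δl = 2.4/cos14.7° = 2.481 m; N'_2 = 76·cos14.7° − 17·2.481 = 31.3; c'Δl = 8.19; W sinα = 19.3
Slice 3: Δl = 2.7/cos36.2° = 3.346 m; N'_3 = 66·cos36.2° − 6·3.346 = 33.2; c'Δl = 11.04; W sinα = 39.0
Σc'Δl = 27.8 kN/m; ΣN' = 82.5 kN/m; ΣW sinα = 55.3 kN/m
Resisting = 27.8 + 82.5·tan28.5° = 27.8 + 44.8 = 72.7 kN/m
FS = 72.7 / 55.3 = 1.313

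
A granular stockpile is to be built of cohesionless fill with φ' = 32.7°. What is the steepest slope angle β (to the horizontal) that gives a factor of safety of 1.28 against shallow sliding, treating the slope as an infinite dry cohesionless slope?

For an infinite dry cohesionless slope FS = tanφ'/tanβ, so tanβ = tanφ' / FS.
tanβ = tan32.7° / 1.28 = 0.6420 / 1.28 = 0.5016
β = arctan(0.5016) = 26.64°

β = 26.6°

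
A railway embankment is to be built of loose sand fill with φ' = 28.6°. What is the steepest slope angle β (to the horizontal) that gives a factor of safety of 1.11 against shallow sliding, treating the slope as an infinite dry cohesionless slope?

β = 26.2°

For an infinite dry cohesionless slope FS = tanφ'/tanβ, so tanβ = tanφ' / FS.
tanβ = tan28.6° / 1.11 = 0.5452 / 1.11 = 0.4912
β = arctan(0.4912) = 26.16°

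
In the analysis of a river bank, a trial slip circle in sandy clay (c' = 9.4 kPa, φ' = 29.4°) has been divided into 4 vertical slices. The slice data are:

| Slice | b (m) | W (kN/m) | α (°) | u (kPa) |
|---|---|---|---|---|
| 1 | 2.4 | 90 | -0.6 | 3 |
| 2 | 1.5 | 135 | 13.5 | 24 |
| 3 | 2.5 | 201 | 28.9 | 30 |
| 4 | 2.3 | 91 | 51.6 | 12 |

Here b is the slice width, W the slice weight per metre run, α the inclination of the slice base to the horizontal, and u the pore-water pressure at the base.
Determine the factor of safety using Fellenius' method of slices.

Ordinary method of slices: FS = Σ[c'·Δl_i + (W_i cosα_i − u_i·Δl_i)·tanφ'] / Σ W_i sinα_i, with Δl_i = b_i / cosα_i.
Slice 1: Δl = 2.4/cos(-0.6°) = 2.400 m; N'_1 = 90·cos(-0.6°) − 3·2.400 = 82.8; c'Δl = 22.56; W sinα = -0.9
Slice 2: Δl = 1.5/cos13.5° = 1.543 m; N'_2 = 135·cos13.5° − 24·1.543 = 94.2; c'Δl = 14.50; W sinα = 31.5
Slice 3: Δl = 2.5/cos28.9° = 2.856 m; N'_3 = 201·cos28.9° − 30·2.856 = 90.3; c'Δl = 26.84; W sinα = 97.1
Slice 4: Δl = 2.3/cos51.6° = 3.703 m; N'_4 = 91·cos51.6° − 12·3.703 = 12.1; c'Δl = 34.81; W sinα = 71.3
Σc'Δl = 98.7 kN/m; ΣN' = 279.4 kN/m; ΣW sinα = 199.0 kN/m
Resisting = 98.7 + 279.4·tan29.4° = 98.7 + 157.5 = 256.2 kN/m
FS = 256.2 / 199.0 = 1.287

FS = 1.29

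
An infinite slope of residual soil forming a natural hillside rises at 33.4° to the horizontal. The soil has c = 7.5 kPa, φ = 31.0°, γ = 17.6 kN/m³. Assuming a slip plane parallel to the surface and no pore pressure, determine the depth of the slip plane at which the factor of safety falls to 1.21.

Setting FS = 1.21 in FS = [c + γz cos²β tanφ] / [γz sinβ cosβ] and solving for z:
z = c / [γ cosβ (FS·sinβ − cosβ·tanφ)]
  = 7.5 / [17.6·cos33.4°·(1.21·sin33.4° − cos33.4°·tan31.0°)]
  = 7.5 / [17.6·0.8348·(1.21·0.5505 − 0.8348·0.6009)]
  = 7.5 / 2.4164 = 3.104 m

z = 3.10 m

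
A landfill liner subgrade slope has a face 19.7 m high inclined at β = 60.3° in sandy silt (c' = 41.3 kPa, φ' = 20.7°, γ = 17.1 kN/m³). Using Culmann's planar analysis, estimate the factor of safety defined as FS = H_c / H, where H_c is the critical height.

H_c = (4c'/γ) · sinβ cosφ' / [1 − cos(β − φ')]
    = (4·41.3/17.1) · sin60.3°·cos20.7° / [1 − cos39.6°]
    = 9.661 · 0.8126 / 0.2295 = 34.21 m
FS = H_c / H = 34.21 / 19.7 = 1.736

FS = 1.74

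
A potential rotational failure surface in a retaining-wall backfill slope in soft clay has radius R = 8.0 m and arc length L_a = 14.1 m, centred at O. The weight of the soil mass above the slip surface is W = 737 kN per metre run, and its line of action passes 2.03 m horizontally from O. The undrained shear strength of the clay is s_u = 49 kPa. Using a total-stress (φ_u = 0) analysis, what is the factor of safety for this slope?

FS = 3.69

Taking moments about the centre O, the resisting moment is provided by the undrained shear strength acting along the arc:
M_R = s_u·L_a·R = 49·14.10·8.0 = 5527.2 kN·m/m
M_D = W·d = 737·2.03 = 1496.1 kN·m/m
FS = M_R / M_D = 5527.2 / 1496.1 = 3.694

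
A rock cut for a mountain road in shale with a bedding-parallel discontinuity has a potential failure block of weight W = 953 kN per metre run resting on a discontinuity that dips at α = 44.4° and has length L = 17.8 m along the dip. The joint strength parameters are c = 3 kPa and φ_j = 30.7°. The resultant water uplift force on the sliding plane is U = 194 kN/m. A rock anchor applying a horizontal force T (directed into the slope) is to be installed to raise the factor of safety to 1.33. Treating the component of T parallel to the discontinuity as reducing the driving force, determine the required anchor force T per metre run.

Resolving forces along and normal to the sliding plane, with the horizontal anchor force T adding T·sinα to the effective normal force and T·cosα acting up the plane against the driving force:
FS = [cL + (W cosα − U + T sinα) tanφ_j] / [W sinα − T cosα]
Without the anchor: N' = 486.9 kN/m, driving T_d = 666.8 kN/m, resisting R = 3·17.8 + 486.9·tan30.7° = 342.5 kN/m, FS = 0.51.
Setting FS = 1.33 and solving for T:
1.33·(666.8 − T cos44.4°) = 342.5 + T sin44.4°·tan30.7°
T·(sin44.4°·tan30.7° + 1.33·cos44.4°) = 1.33·666.8 − 342.5
T·(0.6997·0.5938 + 1.33·0.7145) = 886.8 − 342.5 = 544.3
T·1.3657 = 544.3
T = 398.6 kN/m

T = 399 kN/m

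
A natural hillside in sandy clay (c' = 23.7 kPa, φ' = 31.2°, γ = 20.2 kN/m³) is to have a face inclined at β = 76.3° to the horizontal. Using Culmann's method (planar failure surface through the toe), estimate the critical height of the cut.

H_c = 13.26 m

Culmann's analysis gives the critical failure plane at α_cr = (β + φ')/2 = (76.3 + 31.2)/2 = 53.8°, and the critical height
H_c = (4c'/γ) · sinβ cosφ' / [1 − cos(β − φ')]
    = (4·23.7/20.2) · sin76.3°·cos31.2° / [1 − cos(45.1°)]
    = 4.693 · 0.9715·0.8554 / [1 − 0.7059]
    = 4.693 · 0.8310 / 0.2941
    = 13.26 m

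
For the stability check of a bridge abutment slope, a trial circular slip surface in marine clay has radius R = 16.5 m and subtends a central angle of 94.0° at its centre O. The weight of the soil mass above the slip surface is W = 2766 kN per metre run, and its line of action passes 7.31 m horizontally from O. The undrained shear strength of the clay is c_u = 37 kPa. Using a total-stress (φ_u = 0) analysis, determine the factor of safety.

FS = 0.82

Taking moments about the centre O, the resisting moment is provided by the undrained shear strength acting along the arc:
Arc length L_a = R·θ = 16.5·(94.0°·π/180) = 16.5·1.6406 = 27.07 m
M_R = c_u·L_a·R = 37·27.07·16.5 = 16526.3 kN·m/m
M_D = W·d = 2766·7.31 = 20219.5 kN·m/m
FS = M_R / M_D = 16526.3 / 20219.5 = 0.817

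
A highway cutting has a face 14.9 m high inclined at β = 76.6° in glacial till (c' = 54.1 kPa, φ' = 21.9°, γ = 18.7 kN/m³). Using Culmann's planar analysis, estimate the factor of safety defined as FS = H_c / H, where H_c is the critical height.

FS = 1.66

H_c = (4c'/γ) · sinβ cosφ' / [1 − cos(β − φ')]
    = (4·54.1/18.7) · sin76.6°·cos21.9° / [1 − cos54.7°]
    = 11.572 · 0.9026 / 0.4221 = 24.74 m
FS = H_c / H = 24.74 / 14.9 = 1.661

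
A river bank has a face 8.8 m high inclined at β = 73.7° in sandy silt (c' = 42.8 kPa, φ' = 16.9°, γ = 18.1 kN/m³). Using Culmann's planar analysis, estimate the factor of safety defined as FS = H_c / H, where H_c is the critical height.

FS = 2.18

H_c = (4c'/γ) · sinβ cosφ' / [1 − cos(β − φ')]
    = (4·42.8/18.1) · sin73.7°·cos16.9° / [1 − cos56.8°]
    = 9.459 · 0.9184 / 0.4524 = 19.20 m
FS = H_c / H = 19.20 / 8.8 = 2.182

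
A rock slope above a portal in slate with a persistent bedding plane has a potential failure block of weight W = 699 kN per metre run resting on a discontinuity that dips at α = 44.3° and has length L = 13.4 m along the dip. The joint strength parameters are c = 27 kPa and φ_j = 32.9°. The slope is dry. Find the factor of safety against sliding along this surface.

FS = 1.40

Resolving the block weight along and normal to the plane and applying the Mohr–Coulomb strength on the joint:
N' = W cosα = 699·cos44.3° = 500.3 kN/m
Driving force T = W sinα = 699·sin44.3° = 488.2 kN/m
Resisting force R = c·L + N'·tanφ_j = 27·13.4 + 500.3·tan32.9° = 361.8 + 323.6 = 685.4 kN/m
FS = R / T = 685.4 / 488.2 = 1.404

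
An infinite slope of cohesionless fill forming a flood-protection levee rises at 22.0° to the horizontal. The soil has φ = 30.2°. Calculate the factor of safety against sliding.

FS = 1.44

For a dry cohesionless infinite slope the factor of safety is FS = tanφ / tanβ.
FS = tan30.2° / tan22.0° = 0.5820 / 0.4040 = 1.441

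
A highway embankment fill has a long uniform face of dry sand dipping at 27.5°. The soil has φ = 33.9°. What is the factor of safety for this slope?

FS = 1.29

For a dry cohesionless infinite slope the factor of safety is FS = tanφ / tanβ.
FS = tan33.9° / tan27.5° = 0.6720 / 0.5206 = 1.291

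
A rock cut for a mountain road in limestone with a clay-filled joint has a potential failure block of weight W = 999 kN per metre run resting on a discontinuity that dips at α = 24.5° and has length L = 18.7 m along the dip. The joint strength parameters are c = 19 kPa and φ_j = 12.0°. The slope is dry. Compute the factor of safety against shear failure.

FS = 1.32

Resolving the block weight along and normal to the plane and applying the Mohr–Coulomb strength on the joint:
N' = W cosα = 999·cos24.5° = 909.1 kN/m
Driving force T = W sinα = 999·sin24.5° = 414.3 kN/m
Resisting force R = c·L + N'·tanφ_j = 19·18.7 + 909.1·tan12.0° = 355.3 + 193.2 = 548.5 kN/m
FS = R / T = 548.5 / 414.3 = 1.324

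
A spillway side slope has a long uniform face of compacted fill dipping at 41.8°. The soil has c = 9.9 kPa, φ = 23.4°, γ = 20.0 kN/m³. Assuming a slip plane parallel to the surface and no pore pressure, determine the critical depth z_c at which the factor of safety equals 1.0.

z_c = 1.93 m

Setting FS = 1.00 in FS = [c + γz cos²β tanφ] / [γz sinβ cosβ] and solving for z:
z = c / [γ cosβ (FS·sinβ − cosβ·tanφ)]
  = 9.9 / [20.0·cos41.8°·(1.00·sin41.8° − cos41.8°·tan23.4°)]
  = 9.9 / [20.0·0.7455·(1.00·0.6665 − 0.7455·0.4327)]
  = 9.9 / 5.1279 = 1.931 m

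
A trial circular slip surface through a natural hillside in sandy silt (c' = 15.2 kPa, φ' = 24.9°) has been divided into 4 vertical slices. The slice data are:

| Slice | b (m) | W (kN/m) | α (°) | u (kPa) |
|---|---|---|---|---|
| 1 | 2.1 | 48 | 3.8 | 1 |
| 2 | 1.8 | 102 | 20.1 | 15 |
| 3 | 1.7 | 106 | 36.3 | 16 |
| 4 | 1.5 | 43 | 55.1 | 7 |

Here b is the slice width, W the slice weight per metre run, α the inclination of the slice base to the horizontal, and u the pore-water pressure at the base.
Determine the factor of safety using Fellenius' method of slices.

FS = 1.56

Ordinary method of slices: FS = Σ[c'·Δl_i + (W_i cosα_i − u_i·Δl_i)·tanφ'] / Σ W_i sinα_i, with Δl_i = b_i / cosα_i.
Slice 1: Δl = 2.1/cos3.8° = 2.105 m; N'_1 = 48·cos3.8° − 1·2.105 = 45.8; c'Δl = 31.99; W sinα = 3.2
Slice 2: Δl = 1.8/cos20.1° = 1.917 m; N'_2 = 102·cos20.1° − 15·1.917 = 67.0; c'Δl = 29.13; W sinα = 35.1
Slice 3: Δl = 1.7/cos36.3° = 2.109 m; N'_3 = 106·cos36.3° − 16·2.109 = 51.7; c'Δl = 32.06; W sinα = 62.8
Slice 4: Δl = 1.5/cos55.1° = 2.622 m; N'_4 = 43·cos55.1° − 7·2.622 = 6.3; c'Δl = 39.85; W sinα = 35.3
Σc'Δl = 133.0 kN/m; ΣN' = 170.8 kN/m; ΣW sinα = 136.3 kN/m
Resisting = 133.0 + 170.8·tan24.9° = 133.0 + 79.3 = 212.3 kN/m
FS = 212.3 / 136.3 = 1.558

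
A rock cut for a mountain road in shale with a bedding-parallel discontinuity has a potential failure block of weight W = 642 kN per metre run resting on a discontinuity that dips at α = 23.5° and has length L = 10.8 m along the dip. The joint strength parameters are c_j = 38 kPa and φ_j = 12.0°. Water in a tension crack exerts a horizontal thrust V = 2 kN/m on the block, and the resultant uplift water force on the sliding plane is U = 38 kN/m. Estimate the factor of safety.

FS = 2.05

Resolving the block weight along and normal to the plane and applying the Mohr–Coulomb strength on the joint:
N' = W cosα − U − V sinα = 642·cos23.5° − 38 − 2·sin23.5° = 550.0 kN/m
Driving force T = W sinα + V cosα = 642·sin23.5° + 2·cos23.5° = 257.8 kN/m
Resisting force R = c_j·L + N'·tanφ_j = 38·10.8 + 550.0·tan12.0° = 410.4 + 116.9 = 527.3 kN/m
FS = R / T = 527.3 / 257.8 = 2.045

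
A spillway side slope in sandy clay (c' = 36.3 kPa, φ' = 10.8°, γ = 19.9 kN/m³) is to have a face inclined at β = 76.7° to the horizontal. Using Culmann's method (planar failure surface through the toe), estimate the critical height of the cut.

H_c = 11.79 m

Culmann's analysis gives the critical failure plane at α_cr = (β + φ')/2 = (76.7 + 10.8)/2 = 43.8°, and the critical height
H_c = (4c'/γ) · sinβ cosφ' / [1 − cos(β − φ')]
    = (4·36.3/19.9) · sin76.7°·cos10.8° / [1 − cos(65.9°)]
    = 7.296 · 0.9732·0.9823 / [1 − 0.4083]
    = 7.296 · 0.9559 / 0.5917
    = 11.79 m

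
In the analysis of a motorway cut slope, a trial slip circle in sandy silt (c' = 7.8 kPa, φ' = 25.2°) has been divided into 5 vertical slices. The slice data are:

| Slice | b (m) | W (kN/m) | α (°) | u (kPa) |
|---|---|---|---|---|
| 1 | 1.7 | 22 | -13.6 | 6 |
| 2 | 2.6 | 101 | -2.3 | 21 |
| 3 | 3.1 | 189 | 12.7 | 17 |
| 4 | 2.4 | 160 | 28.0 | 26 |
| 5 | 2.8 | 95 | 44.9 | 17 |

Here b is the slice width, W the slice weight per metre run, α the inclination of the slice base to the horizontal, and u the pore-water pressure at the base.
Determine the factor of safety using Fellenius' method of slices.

Ordinary method of slices: FS = Σ[c'·Δl_i + (W_i cosα_i − u_i·Δl_i)·tanφ'] / Σ W_i sinα_i, with Δl_i = b_i / cosα_i.
Slice 1: Δl = 1.7/cos(-13.6°) = 1.749 m; N'_1 = 22·cos(-13.6°) − 6·1.749 = 10.9; c'Δl = 13.64; W sinα = -5.2
Slice 2: Δl = 2.6/cos(-2.3°) = 2.602 m; N'_2 = 101·cos(-2.3°) − 21·2.602 = 46.3; c'Δl = 20.30; W sinα = -4.1
Slice 3: Δl = 3.1/cos12.7° = 3.178 m; N'_3 = 189·cos12.7° − 17·3.178 = 130.4; c'Δl = 24.79; W sinα = 41.6
Slice 4: Δl = 2.4/cos28.0° = 2.718 m; N'_4 = 160·cos28.0° − 26·2.718 = 70.6; c'Δl = 21.20; W sinα = 75.1
Slice 5: Δl = 2.8/cos44.9° = 3.953 m; N'_5 = 95·cos44.9° − 17·3.953 = 0.1; c'Δl = 30.83; W sinα = 67.1
Σc'Δl = 110.8 kN/m; ΣN' = 258.2 kN/m; ΣW sinα = 174.5 kN/m
Resisting = 110.8 + 258.2·tan25.2° = 110.8 + 121.5 = 232.3 kN/m
FS = 232.3 / 174.5 = 1.331

FS = 1.33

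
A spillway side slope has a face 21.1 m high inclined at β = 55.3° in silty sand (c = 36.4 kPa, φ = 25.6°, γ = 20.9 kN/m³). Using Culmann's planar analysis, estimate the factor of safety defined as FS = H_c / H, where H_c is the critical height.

FS = 1.86

H_c = (4c/γ) · sinβ cosφ / [1 − cos(β − φ)]
    = (4·36.4/20.9) · sin55.3°·cos25.6° / [1 − cos29.7°]
    = 6.967 · 0.7414 / 0.1314 = 39.32 m
FS = H_c / H = 39.32 / 21.1 = 1.863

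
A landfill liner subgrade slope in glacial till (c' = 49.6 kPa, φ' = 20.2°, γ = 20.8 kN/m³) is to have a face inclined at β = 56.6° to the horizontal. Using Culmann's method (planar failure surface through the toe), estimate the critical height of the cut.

Culmann's analysis gives the critical failure plane at α_cr = (β + φ')/2 = (56.6 + 20.2)/2 = 38.4°, and the critical height
H_c = (4c'/γ) · sinβ cosφ' / [1 − cos(β − φ')]
    = (4·49.6/20.8) · sin56.6°·cos20.2° / [1 − cos(36.4°)]
    = 9.538 · 0.8348·0.9385 / [1 − 0.8049]
    = 9.538 · 0.7835 / 0.1951
    = 38.30 m

H_c = 38.30 m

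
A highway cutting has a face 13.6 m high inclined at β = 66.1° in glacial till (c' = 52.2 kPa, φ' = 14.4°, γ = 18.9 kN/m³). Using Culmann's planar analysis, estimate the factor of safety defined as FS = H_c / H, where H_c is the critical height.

FS = 1.89

H_c = (4c'/γ) · sinβ cosφ' / [1 − cos(β − φ')]
    = (4·52.2/18.9) · sin66.1°·cos14.4° / [1 − cos51.7°]
    = 11.048 · 0.8855 / 0.3802 = 25.73 m
FS = H_c / H = 25.73 / 13.6 = 1.892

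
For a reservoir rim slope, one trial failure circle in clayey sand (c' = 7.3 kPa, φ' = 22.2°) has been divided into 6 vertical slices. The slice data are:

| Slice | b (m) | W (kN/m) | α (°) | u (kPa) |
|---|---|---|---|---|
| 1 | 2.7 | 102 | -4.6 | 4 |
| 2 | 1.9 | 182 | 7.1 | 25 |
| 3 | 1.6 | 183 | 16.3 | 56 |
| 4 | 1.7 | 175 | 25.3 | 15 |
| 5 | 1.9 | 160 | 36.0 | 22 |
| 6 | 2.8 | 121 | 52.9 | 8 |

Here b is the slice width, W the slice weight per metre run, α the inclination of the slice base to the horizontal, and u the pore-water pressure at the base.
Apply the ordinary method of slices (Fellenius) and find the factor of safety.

Ordinary method of slices: FS = Σ[c'·Δl_i + (W_i cosα_i − u_i·Δl_i)·tanφ'] / Σ W_i sinα_i, with Δl_i = b_i / cosα_i.
Slice 1: Δl = 2.7/cos(-4.6°) = 2.709 m; N'_1 = 102·cos(-4.6°) − 4·2.709 = 90.8; c'Δl = 19.77; W sinα = -8.2
Slice 2: Δl = 1.9/cos7.1° = 1.915 m; N'_2 = 182·cos7.1° − 25·1.915 = 132.7; c'Δl = 13.98; W sinα = 22.5
Slice 3: Δl = 1.6/cos16.3° = 1.667 m; N'_3 = 183·cos16.3° − 56·1.667 = 82.3; c'Δl = 12.17; W sinα = 51.4
Slice 4: Δl = 1.7/cos25.3° = 1.880 m; N'_4 = 175·cos25.3° − 15·1.880 = 130.0; c'Δl = 13.73; W sinα = 74.8
Slice 5: Δl = 1.9/cos36.0° = 2.349 m; N'_5 = 160·cos36.0° − 22·2.349 = 77.8; c'Δl = 17.14; W sinα = 94.0
Slice 6: Δl = 2.8/cos52.9° = 4.642 m; N'_6 = 121·cos52.9° − 8·4.642 = 35.9; c'Δl = 33.89; W sinα = 96.5
Σc'Δl = 110.7 kN/m; ΣN' = 549.5 kN/m; ΣW sinα = 331.0 kN/m
Resisting = 110.7 + 549.5·tan22.2° = 110.7 + 224.2 = 334.9 kN/m
FS = 334.9 / 331.0 = 1.012

FS = 1.01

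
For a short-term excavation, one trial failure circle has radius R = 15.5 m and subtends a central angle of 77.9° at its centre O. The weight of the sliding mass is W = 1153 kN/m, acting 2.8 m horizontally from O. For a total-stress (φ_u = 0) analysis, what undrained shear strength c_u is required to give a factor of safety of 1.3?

c_u = 12.8 kPa

FS = c_u·L_a·R / (W·d), so c_u = FS·W·d / (L_a·R).
Arc length L_a = R·θ = 15.5·(77.9°·π/180) = 15.5·1.3596 = 21.07 m
c_u = 1.3·1153·2.8 / (21.07·15.5) = 4196.9 / 326.65 = 12.85 kPa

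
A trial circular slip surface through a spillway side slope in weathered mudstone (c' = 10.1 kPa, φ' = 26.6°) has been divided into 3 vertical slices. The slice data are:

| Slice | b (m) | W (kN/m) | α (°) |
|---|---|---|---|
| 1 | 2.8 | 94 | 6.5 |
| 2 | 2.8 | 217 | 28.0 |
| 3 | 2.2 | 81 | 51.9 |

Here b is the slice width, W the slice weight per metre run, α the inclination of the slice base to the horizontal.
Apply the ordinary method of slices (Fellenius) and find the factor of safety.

FS = 1.50

Ordinary method of slices: FS = Σ[c'·Δl_i + (W_i cosα_i)·tanφ'] / Σ W_i sinα_i, with Δl_i = b_i / cosα_i.
Slice 1: Δl = 2.8/cos6.5° = 2.818 m; N'_1 = 94·cos6.5° = 93.4; c'Δl = 28.46; W sinα = 10.6
Slice 2: Δl = 2.8/cos28.0° = 3.171 m; N'_2 = 217·cos28.0° = 191.6; c'Δl = 32.03; W sinα = 101.9
Slice 3: Δl = 2.2/cos51.9° = 3.565 m; N'_3 = 81·cos51.9° = 50.0; c'Δl = 36.01; W sinα = 63.7
Σc'Δl = 96.5 kN/m; ΣN' = 335.0 kN/m; ΣW sinα = 176.3 kN/m
Resisting = 96.5 + 335.0·tan26.6° = 96.5 + 167.7 = 264.2 kN/m
FS = 264.2 / 176.3 = 1.499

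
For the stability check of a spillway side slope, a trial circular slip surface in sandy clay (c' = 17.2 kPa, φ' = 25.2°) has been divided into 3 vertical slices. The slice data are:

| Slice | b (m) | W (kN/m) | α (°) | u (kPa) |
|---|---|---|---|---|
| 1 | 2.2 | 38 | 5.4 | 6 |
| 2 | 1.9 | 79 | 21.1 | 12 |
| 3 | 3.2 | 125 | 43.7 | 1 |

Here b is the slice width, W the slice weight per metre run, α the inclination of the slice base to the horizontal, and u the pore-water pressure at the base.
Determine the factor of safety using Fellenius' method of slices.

Ordinary method of slices: FS = Σ[c'·Δl_i + (W_i cosα_i − u_i·Δl_i)·tanφ'] / Σ W_i sinα_i, with Δl_i = b_i / cosα_i.
Slice 1: Δl = 2.2/cos5.4° = 2.210 m; N'_1 = 38·cos5.4° − 6·2.210 = 24.6; c'Δl = 38.01; W sinα = 3.6
Slice 2: Δl = 1.9/cos21.1° = 2.037 m; N'_2 = 79·cos21.1° − 12·2.037 = 49.3; c'Δl = 35.03; W sinα = 28.4
Slice 3: Δl = 3.2/cos43.7° = 4.426 m; N'_3 = 125·cos43.7° − 1·4.426 = 85.9; c'Δl = 76.13; W sinα = 86.4
Σc'Δl = 149.2 kN/m; ΣN' = 159.8 kN/m; ΣW sinα = 118.4 kN/m
Resisting = 149.2 + 159.8·tan25.2° = 149.2 + 75.2 = 224.4 kN/m
FS = 224.4 / 118.4 = 1.895

FS = 1.90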